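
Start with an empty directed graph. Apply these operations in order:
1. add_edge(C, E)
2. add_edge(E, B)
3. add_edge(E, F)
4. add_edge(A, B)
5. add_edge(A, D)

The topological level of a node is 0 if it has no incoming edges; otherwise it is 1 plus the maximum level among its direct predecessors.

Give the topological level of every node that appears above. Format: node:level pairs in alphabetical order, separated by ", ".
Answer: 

Op 1: add_edge(C, E). Edges now: 1
Op 2: add_edge(E, B). Edges now: 2
Op 3: add_edge(E, F). Edges now: 3
Op 4: add_edge(A, B). Edges now: 4
Op 5: add_edge(A, D). Edges now: 5
Compute levels (Kahn BFS):
  sources (in-degree 0): A, C
  process A: level=0
    A->B: in-degree(B)=1, level(B)>=1
    A->D: in-degree(D)=0, level(D)=1, enqueue
  process C: level=0
    C->E: in-degree(E)=0, level(E)=1, enqueue
  process D: level=1
  process E: level=1
    E->B: in-degree(B)=0, level(B)=2, enqueue
    E->F: in-degree(F)=0, level(F)=2, enqueue
  process B: level=2
  process F: level=2
All levels: A:0, B:2, C:0, D:1, E:1, F:2

Answer: A:0, B:2, C:0, D:1, E:1, F:2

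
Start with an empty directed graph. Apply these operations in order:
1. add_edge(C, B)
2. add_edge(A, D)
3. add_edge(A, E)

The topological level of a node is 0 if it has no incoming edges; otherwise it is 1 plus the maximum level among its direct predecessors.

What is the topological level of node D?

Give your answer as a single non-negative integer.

Op 1: add_edge(C, B). Edges now: 1
Op 2: add_edge(A, D). Edges now: 2
Op 3: add_edge(A, E). Edges now: 3
Compute levels (Kahn BFS):
  sources (in-degree 0): A, C
  process A: level=0
    A->D: in-degree(D)=0, level(D)=1, enqueue
    A->E: in-degree(E)=0, level(E)=1, enqueue
  process C: level=0
    C->B: in-degree(B)=0, level(B)=1, enqueue
  process D: level=1
  process E: level=1
  process B: level=1
All levels: A:0, B:1, C:0, D:1, E:1
level(D) = 1

Answer: 1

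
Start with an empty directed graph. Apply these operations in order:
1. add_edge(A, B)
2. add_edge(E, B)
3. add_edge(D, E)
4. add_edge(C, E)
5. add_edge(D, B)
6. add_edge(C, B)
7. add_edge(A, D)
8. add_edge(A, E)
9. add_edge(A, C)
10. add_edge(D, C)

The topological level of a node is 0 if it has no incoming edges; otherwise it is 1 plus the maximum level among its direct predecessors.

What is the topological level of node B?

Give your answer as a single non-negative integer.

Answer: 4

Derivation:
Op 1: add_edge(A, B). Edges now: 1
Op 2: add_edge(E, B). Edges now: 2
Op 3: add_edge(D, E). Edges now: 3
Op 4: add_edge(C, E). Edges now: 4
Op 5: add_edge(D, B). Edges now: 5
Op 6: add_edge(C, B). Edges now: 6
Op 7: add_edge(A, D). Edges now: 7
Op 8: add_edge(A, E). Edges now: 8
Op 9: add_edge(A, C). Edges now: 9
Op 10: add_edge(D, C). Edges now: 10
Compute levels (Kahn BFS):
  sources (in-degree 0): A
  process A: level=0
    A->B: in-degree(B)=3, level(B)>=1
    A->C: in-degree(C)=1, level(C)>=1
    A->D: in-degree(D)=0, level(D)=1, enqueue
    A->E: in-degree(E)=2, level(E)>=1
  process D: level=1
    D->B: in-degree(B)=2, level(B)>=2
    D->C: in-degree(C)=0, level(C)=2, enqueue
    D->E: in-degree(E)=1, level(E)>=2
  process C: level=2
    C->B: in-degree(B)=1, level(B)>=3
    C->E: in-degree(E)=0, level(E)=3, enqueue
  process E: level=3
    E->B: in-degree(B)=0, level(B)=4, enqueue
  process B: level=4
All levels: A:0, B:4, C:2, D:1, E:3
level(B) = 4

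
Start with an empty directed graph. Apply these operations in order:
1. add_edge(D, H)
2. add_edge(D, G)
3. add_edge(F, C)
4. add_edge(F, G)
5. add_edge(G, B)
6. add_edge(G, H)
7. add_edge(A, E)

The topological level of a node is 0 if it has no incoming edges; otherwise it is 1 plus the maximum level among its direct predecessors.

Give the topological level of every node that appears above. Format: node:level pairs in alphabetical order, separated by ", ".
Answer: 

Answer: A:0, B:2, C:1, D:0, E:1, F:0, G:1, H:2

Derivation:
Op 1: add_edge(D, H). Edges now: 1
Op 2: add_edge(D, G). Edges now: 2
Op 3: add_edge(F, C). Edges now: 3
Op 4: add_edge(F, G). Edges now: 4
Op 5: add_edge(G, B). Edges now: 5
Op 6: add_edge(G, H). Edges now: 6
Op 7: add_edge(A, E). Edges now: 7
Compute levels (Kahn BFS):
  sources (in-degree 0): A, D, F
  process A: level=0
    A->E: in-degree(E)=0, level(E)=1, enqueue
  process D: level=0
    D->G: in-degree(G)=1, level(G)>=1
    D->H: in-degree(H)=1, level(H)>=1
  process F: level=0
    F->C: in-degree(C)=0, level(C)=1, enqueue
    F->G: in-degree(G)=0, level(G)=1, enqueue
  process E: level=1
  process C: level=1
  process G: level=1
    G->B: in-degree(B)=0, level(B)=2, enqueue
    G->H: in-degree(H)=0, level(H)=2, enqueue
  process B: level=2
  process H: level=2
All levels: A:0, B:2, C:1, D:0, E:1, F:0, G:1, H:2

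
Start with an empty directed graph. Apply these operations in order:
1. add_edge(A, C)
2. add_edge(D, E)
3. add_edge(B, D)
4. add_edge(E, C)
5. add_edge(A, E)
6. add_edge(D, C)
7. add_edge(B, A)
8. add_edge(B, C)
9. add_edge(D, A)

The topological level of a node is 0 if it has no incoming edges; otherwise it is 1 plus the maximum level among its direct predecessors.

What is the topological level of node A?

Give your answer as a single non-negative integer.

Op 1: add_edge(A, C). Edges now: 1
Op 2: add_edge(D, E). Edges now: 2
Op 3: add_edge(B, D). Edges now: 3
Op 4: add_edge(E, C). Edges now: 4
Op 5: add_edge(A, E). Edges now: 5
Op 6: add_edge(D, C). Edges now: 6
Op 7: add_edge(B, A). Edges now: 7
Op 8: add_edge(B, C). Edges now: 8
Op 9: add_edge(D, A). Edges now: 9
Compute levels (Kahn BFS):
  sources (in-degree 0): B
  process B: level=0
    B->A: in-degree(A)=1, level(A)>=1
    B->C: in-degree(C)=3, level(C)>=1
    B->D: in-degree(D)=0, level(D)=1, enqueue
  process D: level=1
    D->A: in-degree(A)=0, level(A)=2, enqueue
    D->C: in-degree(C)=2, level(C)>=2
    D->E: in-degree(E)=1, level(E)>=2
  process A: level=2
    A->C: in-degree(C)=1, level(C)>=3
    A->E: in-degree(E)=0, level(E)=3, enqueue
  process E: level=3
    E->C: in-degree(C)=0, level(C)=4, enqueue
  process C: level=4
All levels: A:2, B:0, C:4, D:1, E:3
level(A) = 2

Answer: 2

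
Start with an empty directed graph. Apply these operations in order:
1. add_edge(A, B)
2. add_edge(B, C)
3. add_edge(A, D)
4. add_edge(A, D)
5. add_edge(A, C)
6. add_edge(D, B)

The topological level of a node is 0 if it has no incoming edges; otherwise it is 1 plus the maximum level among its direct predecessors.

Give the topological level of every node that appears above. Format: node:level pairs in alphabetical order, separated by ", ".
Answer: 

Answer: A:0, B:2, C:3, D:1

Derivation:
Op 1: add_edge(A, B). Edges now: 1
Op 2: add_edge(B, C). Edges now: 2
Op 3: add_edge(A, D). Edges now: 3
Op 4: add_edge(A, D) (duplicate, no change). Edges now: 3
Op 5: add_edge(A, C). Edges now: 4
Op 6: add_edge(D, B). Edges now: 5
Compute levels (Kahn BFS):
  sources (in-degree 0): A
  process A: level=0
    A->B: in-degree(B)=1, level(B)>=1
    A->C: in-degree(C)=1, level(C)>=1
    A->D: in-degree(D)=0, level(D)=1, enqueue
  process D: level=1
    D->B: in-degree(B)=0, level(B)=2, enqueue
  process B: level=2
    B->C: in-degree(C)=0, level(C)=3, enqueue
  process C: level=3
All levels: A:0, B:2, C:3, D:1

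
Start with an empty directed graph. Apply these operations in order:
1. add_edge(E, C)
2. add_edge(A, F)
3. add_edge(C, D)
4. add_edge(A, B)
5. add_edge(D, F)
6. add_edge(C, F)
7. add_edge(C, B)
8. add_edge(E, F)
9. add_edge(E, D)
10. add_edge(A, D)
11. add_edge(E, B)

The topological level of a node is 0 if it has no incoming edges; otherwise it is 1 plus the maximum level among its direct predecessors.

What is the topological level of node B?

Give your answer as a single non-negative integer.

Answer: 2

Derivation:
Op 1: add_edge(E, C). Edges now: 1
Op 2: add_edge(A, F). Edges now: 2
Op 3: add_edge(C, D). Edges now: 3
Op 4: add_edge(A, B). Edges now: 4
Op 5: add_edge(D, F). Edges now: 5
Op 6: add_edge(C, F). Edges now: 6
Op 7: add_edge(C, B). Edges now: 7
Op 8: add_edge(E, F). Edges now: 8
Op 9: add_edge(E, D). Edges now: 9
Op 10: add_edge(A, D). Edges now: 10
Op 11: add_edge(E, B). Edges now: 11
Compute levels (Kahn BFS):
  sources (in-degree 0): A, E
  process A: level=0
    A->B: in-degree(B)=2, level(B)>=1
    A->D: in-degree(D)=2, level(D)>=1
    A->F: in-degree(F)=3, level(F)>=1
  process E: level=0
    E->B: in-degree(B)=1, level(B)>=1
    E->C: in-degree(C)=0, level(C)=1, enqueue
    E->D: in-degree(D)=1, level(D)>=1
    E->F: in-degree(F)=2, level(F)>=1
  process C: level=1
    C->B: in-degree(B)=0, level(B)=2, enqueue
    C->D: in-degree(D)=0, level(D)=2, enqueue
    C->F: in-degree(F)=1, level(F)>=2
  process B: level=2
  process D: level=2
    D->F: in-degree(F)=0, level(F)=3, enqueue
  process F: level=3
All levels: A:0, B:2, C:1, D:2, E:0, F:3
level(B) = 2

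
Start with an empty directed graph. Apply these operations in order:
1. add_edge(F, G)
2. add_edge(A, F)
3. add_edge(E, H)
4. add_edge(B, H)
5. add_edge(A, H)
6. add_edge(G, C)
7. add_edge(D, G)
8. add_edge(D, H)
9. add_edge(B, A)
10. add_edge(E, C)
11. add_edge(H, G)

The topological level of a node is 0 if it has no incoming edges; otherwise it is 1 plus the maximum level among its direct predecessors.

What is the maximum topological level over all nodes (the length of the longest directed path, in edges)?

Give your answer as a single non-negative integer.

Op 1: add_edge(F, G). Edges now: 1
Op 2: add_edge(A, F). Edges now: 2
Op 3: add_edge(E, H). Edges now: 3
Op 4: add_edge(B, H). Edges now: 4
Op 5: add_edge(A, H). Edges now: 5
Op 6: add_edge(G, C). Edges now: 6
Op 7: add_edge(D, G). Edges now: 7
Op 8: add_edge(D, H). Edges now: 8
Op 9: add_edge(B, A). Edges now: 9
Op 10: add_edge(E, C). Edges now: 10
Op 11: add_edge(H, G). Edges now: 11
Compute levels (Kahn BFS):
  sources (in-degree 0): B, D, E
  process B: level=0
    B->A: in-degree(A)=0, level(A)=1, enqueue
    B->H: in-degree(H)=3, level(H)>=1
  process D: level=0
    D->G: in-degree(G)=2, level(G)>=1
    D->H: in-degree(H)=2, level(H)>=1
  process E: level=0
    E->C: in-degree(C)=1, level(C)>=1
    E->H: in-degree(H)=1, level(H)>=1
  process A: level=1
    A->F: in-degree(F)=0, level(F)=2, enqueue
    A->H: in-degree(H)=0, level(H)=2, enqueue
  process F: level=2
    F->G: in-degree(G)=1, level(G)>=3
  process H: level=2
    H->G: in-degree(G)=0, level(G)=3, enqueue
  process G: level=3
    G->C: in-degree(C)=0, level(C)=4, enqueue
  process C: level=4
All levels: A:1, B:0, C:4, D:0, E:0, F:2, G:3, H:2
max level = 4

Answer: 4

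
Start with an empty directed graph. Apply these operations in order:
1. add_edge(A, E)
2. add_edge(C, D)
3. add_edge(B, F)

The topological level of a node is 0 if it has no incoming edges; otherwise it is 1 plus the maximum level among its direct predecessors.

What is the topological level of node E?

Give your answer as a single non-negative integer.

Answer: 1

Derivation:
Op 1: add_edge(A, E). Edges now: 1
Op 2: add_edge(C, D). Edges now: 2
Op 3: add_edge(B, F). Edges now: 3
Compute levels (Kahn BFS):
  sources (in-degree 0): A, B, C
  process A: level=0
    A->E: in-degree(E)=0, level(E)=1, enqueue
  process B: level=0
    B->F: in-degree(F)=0, level(F)=1, enqueue
  process C: level=0
    C->D: in-degree(D)=0, level(D)=1, enqueue
  process E: level=1
  process F: level=1
  process D: level=1
All levels: A:0, B:0, C:0, D:1, E:1, F:1
level(E) = 1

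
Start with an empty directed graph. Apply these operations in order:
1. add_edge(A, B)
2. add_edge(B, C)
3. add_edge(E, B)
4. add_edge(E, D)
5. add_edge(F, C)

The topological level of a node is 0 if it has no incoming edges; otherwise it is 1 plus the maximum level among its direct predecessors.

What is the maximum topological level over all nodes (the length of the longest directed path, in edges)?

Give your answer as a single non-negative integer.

Op 1: add_edge(A, B). Edges now: 1
Op 2: add_edge(B, C). Edges now: 2
Op 3: add_edge(E, B). Edges now: 3
Op 4: add_edge(E, D). Edges now: 4
Op 5: add_edge(F, C). Edges now: 5
Compute levels (Kahn BFS):
  sources (in-degree 0): A, E, F
  process A: level=0
    A->B: in-degree(B)=1, level(B)>=1
  process E: level=0
    E->B: in-degree(B)=0, level(B)=1, enqueue
    E->D: in-degree(D)=0, level(D)=1, enqueue
  process F: level=0
    F->C: in-degree(C)=1, level(C)>=1
  process B: level=1
    B->C: in-degree(C)=0, level(C)=2, enqueue
  process D: level=1
  process C: level=2
All levels: A:0, B:1, C:2, D:1, E:0, F:0
max level = 2

Answer: 2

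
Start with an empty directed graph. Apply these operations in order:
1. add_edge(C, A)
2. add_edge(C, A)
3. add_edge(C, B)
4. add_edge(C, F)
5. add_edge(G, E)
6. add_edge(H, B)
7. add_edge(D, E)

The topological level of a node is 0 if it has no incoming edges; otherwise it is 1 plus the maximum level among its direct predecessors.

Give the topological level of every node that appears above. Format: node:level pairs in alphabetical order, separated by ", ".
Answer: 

Answer: A:1, B:1, C:0, D:0, E:1, F:1, G:0, H:0

Derivation:
Op 1: add_edge(C, A). Edges now: 1
Op 2: add_edge(C, A) (duplicate, no change). Edges now: 1
Op 3: add_edge(C, B). Edges now: 2
Op 4: add_edge(C, F). Edges now: 3
Op 5: add_edge(G, E). Edges now: 4
Op 6: add_edge(H, B). Edges now: 5
Op 7: add_edge(D, E). Edges now: 6
Compute levels (Kahn BFS):
  sources (in-degree 0): C, D, G, H
  process C: level=0
    C->A: in-degree(A)=0, level(A)=1, enqueue
    C->B: in-degree(B)=1, level(B)>=1
    C->F: in-degree(F)=0, level(F)=1, enqueue
  process D: level=0
    D->E: in-degree(E)=1, level(E)>=1
  process G: level=0
    G->E: in-degree(E)=0, level(E)=1, enqueue
  process H: level=0
    H->B: in-degree(B)=0, level(B)=1, enqueue
  process A: level=1
  process F: level=1
  process E: level=1
  process B: level=1
All levels: A:1, B:1, C:0, D:0, E:1, F:1, G:0, H:0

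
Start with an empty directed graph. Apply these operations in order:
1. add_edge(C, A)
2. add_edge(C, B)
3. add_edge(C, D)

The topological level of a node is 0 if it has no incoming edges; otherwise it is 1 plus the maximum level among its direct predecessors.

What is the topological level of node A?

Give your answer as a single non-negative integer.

Op 1: add_edge(C, A). Edges now: 1
Op 2: add_edge(C, B). Edges now: 2
Op 3: add_edge(C, D). Edges now: 3
Compute levels (Kahn BFS):
  sources (in-degree 0): C
  process C: level=0
    C->A: in-degree(A)=0, level(A)=1, enqueue
    C->B: in-degree(B)=0, level(B)=1, enqueue
    C->D: in-degree(D)=0, level(D)=1, enqueue
  process A: level=1
  process B: level=1
  process D: level=1
All levels: A:1, B:1, C:0, D:1
level(A) = 1

Answer: 1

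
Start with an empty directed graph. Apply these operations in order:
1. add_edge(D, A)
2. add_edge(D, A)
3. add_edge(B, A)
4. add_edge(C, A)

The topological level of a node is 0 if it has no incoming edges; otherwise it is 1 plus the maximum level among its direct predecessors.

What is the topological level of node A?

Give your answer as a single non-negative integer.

Op 1: add_edge(D, A). Edges now: 1
Op 2: add_edge(D, A) (duplicate, no change). Edges now: 1
Op 3: add_edge(B, A). Edges now: 2
Op 4: add_edge(C, A). Edges now: 3
Compute levels (Kahn BFS):
  sources (in-degree 0): B, C, D
  process B: level=0
    B->A: in-degree(A)=2, level(A)>=1
  process C: level=0
    C->A: in-degree(A)=1, level(A)>=1
  process D: level=0
    D->A: in-degree(A)=0, level(A)=1, enqueue
  process A: level=1
All levels: A:1, B:0, C:0, D:0
level(A) = 1

Answer: 1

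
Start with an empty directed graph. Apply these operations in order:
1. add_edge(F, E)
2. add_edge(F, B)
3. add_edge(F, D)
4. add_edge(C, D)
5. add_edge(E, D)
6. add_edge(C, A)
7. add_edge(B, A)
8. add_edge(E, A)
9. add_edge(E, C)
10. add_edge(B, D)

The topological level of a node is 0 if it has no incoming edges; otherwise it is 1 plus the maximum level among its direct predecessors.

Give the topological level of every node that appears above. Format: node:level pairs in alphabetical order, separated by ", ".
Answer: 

Answer: A:3, B:1, C:2, D:3, E:1, F:0

Derivation:
Op 1: add_edge(F, E). Edges now: 1
Op 2: add_edge(F, B). Edges now: 2
Op 3: add_edge(F, D). Edges now: 3
Op 4: add_edge(C, D). Edges now: 4
Op 5: add_edge(E, D). Edges now: 5
Op 6: add_edge(C, A). Edges now: 6
Op 7: add_edge(B, A). Edges now: 7
Op 8: add_edge(E, A). Edges now: 8
Op 9: add_edge(E, C). Edges now: 9
Op 10: add_edge(B, D). Edges now: 10
Compute levels (Kahn BFS):
  sources (in-degree 0): F
  process F: level=0
    F->B: in-degree(B)=0, level(B)=1, enqueue
    F->D: in-degree(D)=3, level(D)>=1
    F->E: in-degree(E)=0, level(E)=1, enqueue
  process B: level=1
    B->A: in-degree(A)=2, level(A)>=2
    B->D: in-degree(D)=2, level(D)>=2
  process E: level=1
    E->A: in-degree(A)=1, level(A)>=2
    E->C: in-degree(C)=0, level(C)=2, enqueue
    E->D: in-degree(D)=1, level(D)>=2
  process C: level=2
    C->A: in-degree(A)=0, level(A)=3, enqueue
    C->D: in-degree(D)=0, level(D)=3, enqueue
  process A: level=3
  process D: level=3
All levels: A:3, B:1, C:2, D:3, E:1, F:0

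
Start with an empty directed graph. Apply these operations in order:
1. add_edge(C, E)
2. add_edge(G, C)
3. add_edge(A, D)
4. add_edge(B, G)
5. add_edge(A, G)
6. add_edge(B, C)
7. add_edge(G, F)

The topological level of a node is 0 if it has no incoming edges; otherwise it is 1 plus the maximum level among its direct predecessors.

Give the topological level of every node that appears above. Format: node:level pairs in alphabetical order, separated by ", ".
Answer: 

Answer: A:0, B:0, C:2, D:1, E:3, F:2, G:1

Derivation:
Op 1: add_edge(C, E). Edges now: 1
Op 2: add_edge(G, C). Edges now: 2
Op 3: add_edge(A, D). Edges now: 3
Op 4: add_edge(B, G). Edges now: 4
Op 5: add_edge(A, G). Edges now: 5
Op 6: add_edge(B, C). Edges now: 6
Op 7: add_edge(G, F). Edges now: 7
Compute levels (Kahn BFS):
  sources (in-degree 0): A, B
  process A: level=0
    A->D: in-degree(D)=0, level(D)=1, enqueue
    A->G: in-degree(G)=1, level(G)>=1
  process B: level=0
    B->C: in-degree(C)=1, level(C)>=1
    B->G: in-degree(G)=0, level(G)=1, enqueue
  process D: level=1
  process G: level=1
    G->C: in-degree(C)=0, level(C)=2, enqueue
    G->F: in-degree(F)=0, level(F)=2, enqueue
  process C: level=2
    C->E: in-degree(E)=0, level(E)=3, enqueue
  process F: level=2
  process E: level=3
All levels: A:0, B:0, C:2, D:1, E:3, F:2, G:1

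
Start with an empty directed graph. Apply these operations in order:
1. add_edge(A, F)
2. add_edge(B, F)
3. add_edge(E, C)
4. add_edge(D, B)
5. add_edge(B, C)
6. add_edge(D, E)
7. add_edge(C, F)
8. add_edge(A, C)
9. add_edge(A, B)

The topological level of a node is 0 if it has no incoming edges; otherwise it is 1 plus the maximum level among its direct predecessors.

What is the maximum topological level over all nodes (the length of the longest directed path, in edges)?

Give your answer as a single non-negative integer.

Answer: 3

Derivation:
Op 1: add_edge(A, F). Edges now: 1
Op 2: add_edge(B, F). Edges now: 2
Op 3: add_edge(E, C). Edges now: 3
Op 4: add_edge(D, B). Edges now: 4
Op 5: add_edge(B, C). Edges now: 5
Op 6: add_edge(D, E). Edges now: 6
Op 7: add_edge(C, F). Edges now: 7
Op 8: add_edge(A, C). Edges now: 8
Op 9: add_edge(A, B). Edges now: 9
Compute levels (Kahn BFS):
  sources (in-degree 0): A, D
  process A: level=0
    A->B: in-degree(B)=1, level(B)>=1
    A->C: in-degree(C)=2, level(C)>=1
    A->F: in-degree(F)=2, level(F)>=1
  process D: level=0
    D->B: in-degree(B)=0, level(B)=1, enqueue
    D->E: in-degree(E)=0, level(E)=1, enqueue
  process B: level=1
    B->C: in-degree(C)=1, level(C)>=2
    B->F: in-degree(F)=1, level(F)>=2
  process E: level=1
    E->C: in-degree(C)=0, level(C)=2, enqueue
  process C: level=2
    C->F: in-degree(F)=0, level(F)=3, enqueue
  process F: level=3
All levels: A:0, B:1, C:2, D:0, E:1, F:3
max level = 3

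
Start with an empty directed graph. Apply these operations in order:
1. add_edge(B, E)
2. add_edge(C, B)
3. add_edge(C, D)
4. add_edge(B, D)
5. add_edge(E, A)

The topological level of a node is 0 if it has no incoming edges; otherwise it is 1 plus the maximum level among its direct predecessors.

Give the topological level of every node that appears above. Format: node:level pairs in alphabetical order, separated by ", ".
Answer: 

Op 1: add_edge(B, E). Edges now: 1
Op 2: add_edge(C, B). Edges now: 2
Op 3: add_edge(C, D). Edges now: 3
Op 4: add_edge(B, D). Edges now: 4
Op 5: add_edge(E, A). Edges now: 5
Compute levels (Kahn BFS):
  sources (in-degree 0): C
  process C: level=0
    C->B: in-degree(B)=0, level(B)=1, enqueue
    C->D: in-degree(D)=1, level(D)>=1
  process B: level=1
    B->D: in-degree(D)=0, level(D)=2, enqueue
    B->E: in-degree(E)=0, level(E)=2, enqueue
  process D: level=2
  process E: level=2
    E->A: in-degree(A)=0, level(A)=3, enqueue
  process A: level=3
All levels: A:3, B:1, C:0, D:2, E:2

Answer: A:3, B:1, C:0, D:2, E:2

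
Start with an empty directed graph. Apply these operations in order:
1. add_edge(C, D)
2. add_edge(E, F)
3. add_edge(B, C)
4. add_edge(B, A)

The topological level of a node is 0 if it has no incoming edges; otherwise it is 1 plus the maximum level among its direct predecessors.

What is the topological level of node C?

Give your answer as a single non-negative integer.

Op 1: add_edge(C, D). Edges now: 1
Op 2: add_edge(E, F). Edges now: 2
Op 3: add_edge(B, C). Edges now: 3
Op 4: add_edge(B, A). Edges now: 4
Compute levels (Kahn BFS):
  sources (in-degree 0): B, E
  process B: level=0
    B->A: in-degree(A)=0, level(A)=1, enqueue
    B->C: in-degree(C)=0, level(C)=1, enqueue
  process E: level=0
    E->F: in-degree(F)=0, level(F)=1, enqueue
  process A: level=1
  process C: level=1
    C->D: in-degree(D)=0, level(D)=2, enqueue
  process F: level=1
  process D: level=2
All levels: A:1, B:0, C:1, D:2, E:0, F:1
level(C) = 1

Answer: 1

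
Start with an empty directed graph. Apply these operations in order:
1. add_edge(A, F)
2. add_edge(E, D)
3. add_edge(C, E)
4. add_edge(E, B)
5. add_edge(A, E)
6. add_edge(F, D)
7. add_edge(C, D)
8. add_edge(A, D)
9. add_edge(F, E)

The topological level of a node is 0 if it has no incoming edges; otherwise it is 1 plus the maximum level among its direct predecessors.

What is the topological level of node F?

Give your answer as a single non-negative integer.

Answer: 1

Derivation:
Op 1: add_edge(A, F). Edges now: 1
Op 2: add_edge(E, D). Edges now: 2
Op 3: add_edge(C, E). Edges now: 3
Op 4: add_edge(E, B). Edges now: 4
Op 5: add_edge(A, E). Edges now: 5
Op 6: add_edge(F, D). Edges now: 6
Op 7: add_edge(C, D). Edges now: 7
Op 8: add_edge(A, D). Edges now: 8
Op 9: add_edge(F, E). Edges now: 9
Compute levels (Kahn BFS):
  sources (in-degree 0): A, C
  process A: level=0
    A->D: in-degree(D)=3, level(D)>=1
    A->E: in-degree(E)=2, level(E)>=1
    A->F: in-degree(F)=0, level(F)=1, enqueue
  process C: level=0
    C->D: in-degree(D)=2, level(D)>=1
    C->E: in-degree(E)=1, level(E)>=1
  process F: level=1
    F->D: in-degree(D)=1, level(D)>=2
    F->E: in-degree(E)=0, level(E)=2, enqueue
  process E: level=2
    E->B: in-degree(B)=0, level(B)=3, enqueue
    E->D: in-degree(D)=0, level(D)=3, enqueue
  process B: level=3
  process D: level=3
All levels: A:0, B:3, C:0, D:3, E:2, F:1
level(F) = 1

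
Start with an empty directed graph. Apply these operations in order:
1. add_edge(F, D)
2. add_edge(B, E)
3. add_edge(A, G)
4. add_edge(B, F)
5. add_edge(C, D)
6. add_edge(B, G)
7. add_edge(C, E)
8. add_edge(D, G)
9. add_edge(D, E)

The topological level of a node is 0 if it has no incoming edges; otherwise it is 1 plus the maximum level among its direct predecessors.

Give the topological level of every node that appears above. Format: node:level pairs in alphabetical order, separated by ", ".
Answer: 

Answer: A:0, B:0, C:0, D:2, E:3, F:1, G:3

Derivation:
Op 1: add_edge(F, D). Edges now: 1
Op 2: add_edge(B, E). Edges now: 2
Op 3: add_edge(A, G). Edges now: 3
Op 4: add_edge(B, F). Edges now: 4
Op 5: add_edge(C, D). Edges now: 5
Op 6: add_edge(B, G). Edges now: 6
Op 7: add_edge(C, E). Edges now: 7
Op 8: add_edge(D, G). Edges now: 8
Op 9: add_edge(D, E). Edges now: 9
Compute levels (Kahn BFS):
  sources (in-degree 0): A, B, C
  process A: level=0
    A->G: in-degree(G)=2, level(G)>=1
  process B: level=0
    B->E: in-degree(E)=2, level(E)>=1
    B->F: in-degree(F)=0, level(F)=1, enqueue
    B->G: in-degree(G)=1, level(G)>=1
  process C: level=0
    C->D: in-degree(D)=1, level(D)>=1
    C->E: in-degree(E)=1, level(E)>=1
  process F: level=1
    F->D: in-degree(D)=0, level(D)=2, enqueue
  process D: level=2
    D->E: in-degree(E)=0, level(E)=3, enqueue
    D->G: in-degree(G)=0, level(G)=3, enqueue
  process E: level=3
  process G: level=3
All levels: A:0, B:0, C:0, D:2, E:3, F:1, G:3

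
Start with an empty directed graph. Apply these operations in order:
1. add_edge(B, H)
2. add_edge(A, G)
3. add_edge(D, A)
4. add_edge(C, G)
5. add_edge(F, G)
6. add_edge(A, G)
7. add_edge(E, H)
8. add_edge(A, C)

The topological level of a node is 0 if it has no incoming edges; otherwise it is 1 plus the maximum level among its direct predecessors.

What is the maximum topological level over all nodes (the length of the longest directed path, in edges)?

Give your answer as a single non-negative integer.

Op 1: add_edge(B, H). Edges now: 1
Op 2: add_edge(A, G). Edges now: 2
Op 3: add_edge(D, A). Edges now: 3
Op 4: add_edge(C, G). Edges now: 4
Op 5: add_edge(F, G). Edges now: 5
Op 6: add_edge(A, G) (duplicate, no change). Edges now: 5
Op 7: add_edge(E, H). Edges now: 6
Op 8: add_edge(A, C). Edges now: 7
Compute levels (Kahn BFS):
  sources (in-degree 0): B, D, E, F
  process B: level=0
    B->H: in-degree(H)=1, level(H)>=1
  process D: level=0
    D->A: in-degree(A)=0, level(A)=1, enqueue
  process E: level=0
    E->H: in-degree(H)=0, level(H)=1, enqueue
  process F: level=0
    F->G: in-degree(G)=2, level(G)>=1
  process A: level=1
    A->C: in-degree(C)=0, level(C)=2, enqueue
    A->G: in-degree(G)=1, level(G)>=2
  process H: level=1
  process C: level=2
    C->G: in-degree(G)=0, level(G)=3, enqueue
  process G: level=3
All levels: A:1, B:0, C:2, D:0, E:0, F:0, G:3, H:1
max level = 3

Answer: 3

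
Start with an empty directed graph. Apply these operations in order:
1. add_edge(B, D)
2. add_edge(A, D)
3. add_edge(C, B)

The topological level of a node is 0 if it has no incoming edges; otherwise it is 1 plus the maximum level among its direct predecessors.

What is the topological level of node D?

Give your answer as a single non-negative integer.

Answer: 2

Derivation:
Op 1: add_edge(B, D). Edges now: 1
Op 2: add_edge(A, D). Edges now: 2
Op 3: add_edge(C, B). Edges now: 3
Compute levels (Kahn BFS):
  sources (in-degree 0): A, C
  process A: level=0
    A->D: in-degree(D)=1, level(D)>=1
  process C: level=0
    C->B: in-degree(B)=0, level(B)=1, enqueue
  process B: level=1
    B->D: in-degree(D)=0, level(D)=2, enqueue
  process D: level=2
All levels: A:0, B:1, C:0, D:2
level(D) = 2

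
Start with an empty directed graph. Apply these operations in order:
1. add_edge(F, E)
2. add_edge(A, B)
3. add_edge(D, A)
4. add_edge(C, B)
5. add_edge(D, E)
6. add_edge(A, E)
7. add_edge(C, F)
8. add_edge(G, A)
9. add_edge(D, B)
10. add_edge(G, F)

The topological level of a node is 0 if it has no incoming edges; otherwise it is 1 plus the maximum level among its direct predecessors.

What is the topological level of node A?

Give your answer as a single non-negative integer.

Op 1: add_edge(F, E). Edges now: 1
Op 2: add_edge(A, B). Edges now: 2
Op 3: add_edge(D, A). Edges now: 3
Op 4: add_edge(C, B). Edges now: 4
Op 5: add_edge(D, E). Edges now: 5
Op 6: add_edge(A, E). Edges now: 6
Op 7: add_edge(C, F). Edges now: 7
Op 8: add_edge(G, A). Edges now: 8
Op 9: add_edge(D, B). Edges now: 9
Op 10: add_edge(G, F). Edges now: 10
Compute levels (Kahn BFS):
  sources (in-degree 0): C, D, G
  process C: level=0
    C->B: in-degree(B)=2, level(B)>=1
    C->F: in-degree(F)=1, level(F)>=1
  process D: level=0
    D->A: in-degree(A)=1, level(A)>=1
    D->B: in-degree(B)=1, level(B)>=1
    D->E: in-degree(E)=2, level(E)>=1
  process G: level=0
    G->A: in-degree(A)=0, level(A)=1, enqueue
    G->F: in-degree(F)=0, level(F)=1, enqueue
  process A: level=1
    A->B: in-degree(B)=0, level(B)=2, enqueue
    A->E: in-degree(E)=1, level(E)>=2
  process F: level=1
    F->E: in-degree(E)=0, level(E)=2, enqueue
  process B: level=2
  process E: level=2
All levels: A:1, B:2, C:0, D:0, E:2, F:1, G:0
level(A) = 1

Answer: 1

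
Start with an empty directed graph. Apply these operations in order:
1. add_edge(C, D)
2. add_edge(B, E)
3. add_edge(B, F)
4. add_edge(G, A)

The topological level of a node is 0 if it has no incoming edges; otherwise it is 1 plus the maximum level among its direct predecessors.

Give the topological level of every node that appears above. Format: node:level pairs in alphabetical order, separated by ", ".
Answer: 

Answer: A:1, B:0, C:0, D:1, E:1, F:1, G:0

Derivation:
Op 1: add_edge(C, D). Edges now: 1
Op 2: add_edge(B, E). Edges now: 2
Op 3: add_edge(B, F). Edges now: 3
Op 4: add_edge(G, A). Edges now: 4
Compute levels (Kahn BFS):
  sources (in-degree 0): B, C, G
  process B: level=0
    B->E: in-degree(E)=0, level(E)=1, enqueue
    B->F: in-degree(F)=0, level(F)=1, enqueue
  process C: level=0
    C->D: in-degree(D)=0, level(D)=1, enqueue
  process G: level=0
    G->A: in-degree(A)=0, level(A)=1, enqueue
  process E: level=1
  process F: level=1
  process D: level=1
  process A: level=1
All levels: A:1, B:0, C:0, D:1, E:1, F:1, G:0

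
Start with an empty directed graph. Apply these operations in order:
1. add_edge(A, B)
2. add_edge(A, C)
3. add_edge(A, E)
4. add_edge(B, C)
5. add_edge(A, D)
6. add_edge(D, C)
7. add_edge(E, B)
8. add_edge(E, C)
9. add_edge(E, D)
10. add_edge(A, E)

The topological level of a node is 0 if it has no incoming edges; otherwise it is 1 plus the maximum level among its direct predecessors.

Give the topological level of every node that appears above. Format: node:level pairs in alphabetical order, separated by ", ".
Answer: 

Answer: A:0, B:2, C:3, D:2, E:1

Derivation:
Op 1: add_edge(A, B). Edges now: 1
Op 2: add_edge(A, C). Edges now: 2
Op 3: add_edge(A, E). Edges now: 3
Op 4: add_edge(B, C). Edges now: 4
Op 5: add_edge(A, D). Edges now: 5
Op 6: add_edge(D, C). Edges now: 6
Op 7: add_edge(E, B). Edges now: 7
Op 8: add_edge(E, C). Edges now: 8
Op 9: add_edge(E, D). Edges now: 9
Op 10: add_edge(A, E) (duplicate, no change). Edges now: 9
Compute levels (Kahn BFS):
  sources (in-degree 0): A
  process A: level=0
    A->B: in-degree(B)=1, level(B)>=1
    A->C: in-degree(C)=3, level(C)>=1
    A->D: in-degree(D)=1, level(D)>=1
    A->E: in-degree(E)=0, level(E)=1, enqueue
  process E: level=1
    E->B: in-degree(B)=0, level(B)=2, enqueue
    E->C: in-degree(C)=2, level(C)>=2
    E->D: in-degree(D)=0, level(D)=2, enqueue
  process B: level=2
    B->C: in-degree(C)=1, level(C)>=3
  process D: level=2
    D->C: in-degree(C)=0, level(C)=3, enqueue
  process C: level=3
All levels: A:0, B:2, C:3, D:2, E:1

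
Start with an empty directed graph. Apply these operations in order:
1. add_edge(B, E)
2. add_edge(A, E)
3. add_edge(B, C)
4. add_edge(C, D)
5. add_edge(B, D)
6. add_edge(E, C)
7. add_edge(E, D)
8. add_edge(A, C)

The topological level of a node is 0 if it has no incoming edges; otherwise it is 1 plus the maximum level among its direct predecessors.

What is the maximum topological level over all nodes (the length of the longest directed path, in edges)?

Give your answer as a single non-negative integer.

Op 1: add_edge(B, E). Edges now: 1
Op 2: add_edge(A, E). Edges now: 2
Op 3: add_edge(B, C). Edges now: 3
Op 4: add_edge(C, D). Edges now: 4
Op 5: add_edge(B, D). Edges now: 5
Op 6: add_edge(E, C). Edges now: 6
Op 7: add_edge(E, D). Edges now: 7
Op 8: add_edge(A, C). Edges now: 8
Compute levels (Kahn BFS):
  sources (in-degree 0): A, B
  process A: level=0
    A->C: in-degree(C)=2, level(C)>=1
    A->E: in-degree(E)=1, level(E)>=1
  process B: level=0
    B->C: in-degree(C)=1, level(C)>=1
    B->D: in-degree(D)=2, level(D)>=1
    B->E: in-degree(E)=0, level(E)=1, enqueue
  process E: level=1
    E->C: in-degree(C)=0, level(C)=2, enqueue
    E->D: in-degree(D)=1, level(D)>=2
  process C: level=2
    C->D: in-degree(D)=0, level(D)=3, enqueue
  process D: level=3
All levels: A:0, B:0, C:2, D:3, E:1
max level = 3

Answer: 3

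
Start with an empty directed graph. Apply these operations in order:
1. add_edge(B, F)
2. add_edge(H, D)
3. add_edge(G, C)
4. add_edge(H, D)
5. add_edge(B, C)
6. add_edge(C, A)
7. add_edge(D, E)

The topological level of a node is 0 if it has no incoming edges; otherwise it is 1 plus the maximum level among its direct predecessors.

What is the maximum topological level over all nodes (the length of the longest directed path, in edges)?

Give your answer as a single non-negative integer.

Answer: 2

Derivation:
Op 1: add_edge(B, F). Edges now: 1
Op 2: add_edge(H, D). Edges now: 2
Op 3: add_edge(G, C). Edges now: 3
Op 4: add_edge(H, D) (duplicate, no change). Edges now: 3
Op 5: add_edge(B, C). Edges now: 4
Op 6: add_edge(C, A). Edges now: 5
Op 7: add_edge(D, E). Edges now: 6
Compute levels (Kahn BFS):
  sources (in-degree 0): B, G, H
  process B: level=0
    B->C: in-degree(C)=1, level(C)>=1
    B->F: in-degree(F)=0, level(F)=1, enqueue
  process G: level=0
    G->C: in-degree(C)=0, level(C)=1, enqueue
  process H: level=0
    H->D: in-degree(D)=0, level(D)=1, enqueue
  process F: level=1
  process C: level=1
    C->A: in-degree(A)=0, level(A)=2, enqueue
  process D: level=1
    D->E: in-degree(E)=0, level(E)=2, enqueue
  process A: level=2
  process E: level=2
All levels: A:2, B:0, C:1, D:1, E:2, F:1, G:0, H:0
max level = 2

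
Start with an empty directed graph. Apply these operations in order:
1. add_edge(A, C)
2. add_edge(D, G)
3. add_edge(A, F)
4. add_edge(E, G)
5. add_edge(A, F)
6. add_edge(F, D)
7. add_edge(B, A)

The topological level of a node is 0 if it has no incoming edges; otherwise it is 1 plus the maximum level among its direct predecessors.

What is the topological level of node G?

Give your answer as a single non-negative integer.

Op 1: add_edge(A, C). Edges now: 1
Op 2: add_edge(D, G). Edges now: 2
Op 3: add_edge(A, F). Edges now: 3
Op 4: add_edge(E, G). Edges now: 4
Op 5: add_edge(A, F) (duplicate, no change). Edges now: 4
Op 6: add_edge(F, D). Edges now: 5
Op 7: add_edge(B, A). Edges now: 6
Compute levels (Kahn BFS):
  sources (in-degree 0): B, E
  process B: level=0
    B->A: in-degree(A)=0, level(A)=1, enqueue
  process E: level=0
    E->G: in-degree(G)=1, level(G)>=1
  process A: level=1
    A->C: in-degree(C)=0, level(C)=2, enqueue
    A->F: in-degree(F)=0, level(F)=2, enqueue
  process C: level=2
  process F: level=2
    F->D: in-degree(D)=0, level(D)=3, enqueue
  process D: level=3
    D->G: in-degree(G)=0, level(G)=4, enqueue
  process G: level=4
All levels: A:1, B:0, C:2, D:3, E:0, F:2, G:4
level(G) = 4

Answer: 4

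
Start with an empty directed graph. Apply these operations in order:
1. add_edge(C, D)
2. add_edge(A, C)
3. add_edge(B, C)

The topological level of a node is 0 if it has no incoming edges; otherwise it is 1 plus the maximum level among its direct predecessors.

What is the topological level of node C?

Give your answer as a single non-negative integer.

Op 1: add_edge(C, D). Edges now: 1
Op 2: add_edge(A, C). Edges now: 2
Op 3: add_edge(B, C). Edges now: 3
Compute levels (Kahn BFS):
  sources (in-degree 0): A, B
  process A: level=0
    A->C: in-degree(C)=1, level(C)>=1
  process B: level=0
    B->C: in-degree(C)=0, level(C)=1, enqueue
  process C: level=1
    C->D: in-degree(D)=0, level(D)=2, enqueue
  process D: level=2
All levels: A:0, B:0, C:1, D:2
level(C) = 1

Answer: 1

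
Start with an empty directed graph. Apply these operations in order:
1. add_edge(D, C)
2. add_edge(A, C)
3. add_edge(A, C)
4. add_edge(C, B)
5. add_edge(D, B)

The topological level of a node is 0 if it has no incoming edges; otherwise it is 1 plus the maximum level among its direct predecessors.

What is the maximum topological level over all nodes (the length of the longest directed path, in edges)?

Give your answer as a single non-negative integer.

Op 1: add_edge(D, C). Edges now: 1
Op 2: add_edge(A, C). Edges now: 2
Op 3: add_edge(A, C) (duplicate, no change). Edges now: 2
Op 4: add_edge(C, B). Edges now: 3
Op 5: add_edge(D, B). Edges now: 4
Compute levels (Kahn BFS):
  sources (in-degree 0): A, D
  process A: level=0
    A->C: in-degree(C)=1, level(C)>=1
  process D: level=0
    D->B: in-degree(B)=1, level(B)>=1
    D->C: in-degree(C)=0, level(C)=1, enqueue
  process C: level=1
    C->B: in-degree(B)=0, level(B)=2, enqueue
  process B: level=2
All levels: A:0, B:2, C:1, D:0
max level = 2

Answer: 2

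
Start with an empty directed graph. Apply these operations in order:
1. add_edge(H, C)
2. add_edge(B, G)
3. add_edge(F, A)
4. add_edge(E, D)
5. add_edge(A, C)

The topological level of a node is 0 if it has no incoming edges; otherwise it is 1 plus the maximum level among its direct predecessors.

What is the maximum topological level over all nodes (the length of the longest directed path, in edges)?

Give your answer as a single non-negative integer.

Answer: 2

Derivation:
Op 1: add_edge(H, C). Edges now: 1
Op 2: add_edge(B, G). Edges now: 2
Op 3: add_edge(F, A). Edges now: 3
Op 4: add_edge(E, D). Edges now: 4
Op 5: add_edge(A, C). Edges now: 5
Compute levels (Kahn BFS):
  sources (in-degree 0): B, E, F, H
  process B: level=0
    B->G: in-degree(G)=0, level(G)=1, enqueue
  process E: level=0
    E->D: in-degree(D)=0, level(D)=1, enqueue
  process F: level=0
    F->A: in-degree(A)=0, level(A)=1, enqueue
  process H: level=0
    H->C: in-degree(C)=1, level(C)>=1
  process G: level=1
  process D: level=1
  process A: level=1
    A->C: in-degree(C)=0, level(C)=2, enqueue
  process C: level=2
All levels: A:1, B:0, C:2, D:1, E:0, F:0, G:1, H:0
max level = 2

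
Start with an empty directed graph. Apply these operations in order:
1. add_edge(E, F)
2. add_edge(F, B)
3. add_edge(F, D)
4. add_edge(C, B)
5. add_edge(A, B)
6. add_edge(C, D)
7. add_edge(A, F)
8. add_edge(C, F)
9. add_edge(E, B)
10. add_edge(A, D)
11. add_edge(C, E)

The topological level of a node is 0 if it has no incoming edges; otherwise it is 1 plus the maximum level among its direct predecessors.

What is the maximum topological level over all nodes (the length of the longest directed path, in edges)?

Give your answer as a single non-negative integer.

Answer: 3

Derivation:
Op 1: add_edge(E, F). Edges now: 1
Op 2: add_edge(F, B). Edges now: 2
Op 3: add_edge(F, D). Edges now: 3
Op 4: add_edge(C, B). Edges now: 4
Op 5: add_edge(A, B). Edges now: 5
Op 6: add_edge(C, D). Edges now: 6
Op 7: add_edge(A, F). Edges now: 7
Op 8: add_edge(C, F). Edges now: 8
Op 9: add_edge(E, B). Edges now: 9
Op 10: add_edge(A, D). Edges now: 10
Op 11: add_edge(C, E). Edges now: 11
Compute levels (Kahn BFS):
  sources (in-degree 0): A, C
  process A: level=0
    A->B: in-degree(B)=3, level(B)>=1
    A->D: in-degree(D)=2, level(D)>=1
    A->F: in-degree(F)=2, level(F)>=1
  process C: level=0
    C->B: in-degree(B)=2, level(B)>=1
    C->D: in-degree(D)=1, level(D)>=1
    C->E: in-degree(E)=0, level(E)=1, enqueue
    C->F: in-degree(F)=1, level(F)>=1
  process E: level=1
    E->B: in-degree(B)=1, level(B)>=2
    E->F: in-degree(F)=0, level(F)=2, enqueue
  process F: level=2
    F->B: in-degree(B)=0, level(B)=3, enqueue
    F->D: in-degree(D)=0, level(D)=3, enqueue
  process B: level=3
  process D: level=3
All levels: A:0, B:3, C:0, D:3, E:1, F:2
max level = 3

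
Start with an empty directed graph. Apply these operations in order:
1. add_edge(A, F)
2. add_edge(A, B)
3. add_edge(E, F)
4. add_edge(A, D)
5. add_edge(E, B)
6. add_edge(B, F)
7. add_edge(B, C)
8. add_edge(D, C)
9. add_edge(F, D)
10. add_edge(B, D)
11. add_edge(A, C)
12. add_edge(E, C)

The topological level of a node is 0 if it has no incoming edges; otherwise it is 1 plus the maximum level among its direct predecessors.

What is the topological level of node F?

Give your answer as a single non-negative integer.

Answer: 2

Derivation:
Op 1: add_edge(A, F). Edges now: 1
Op 2: add_edge(A, B). Edges now: 2
Op 3: add_edge(E, F). Edges now: 3
Op 4: add_edge(A, D). Edges now: 4
Op 5: add_edge(E, B). Edges now: 5
Op 6: add_edge(B, F). Edges now: 6
Op 7: add_edge(B, C). Edges now: 7
Op 8: add_edge(D, C). Edges now: 8
Op 9: add_edge(F, D). Edges now: 9
Op 10: add_edge(B, D). Edges now: 10
Op 11: add_edge(A, C). Edges now: 11
Op 12: add_edge(E, C). Edges now: 12
Compute levels (Kahn BFS):
  sources (in-degree 0): A, E
  process A: level=0
    A->B: in-degree(B)=1, level(B)>=1
    A->C: in-degree(C)=3, level(C)>=1
    A->D: in-degree(D)=2, level(D)>=1
    A->F: in-degree(F)=2, level(F)>=1
  process E: level=0
    E->B: in-degree(B)=0, level(B)=1, enqueue
    E->C: in-degree(C)=2, level(C)>=1
    E->F: in-degree(F)=1, level(F)>=1
  process B: level=1
    B->C: in-degree(C)=1, level(C)>=2
    B->D: in-degree(D)=1, level(D)>=2
    B->F: in-degree(F)=0, level(F)=2, enqueue
  process F: level=2
    F->D: in-degree(D)=0, level(D)=3, enqueue
  process D: level=3
    D->C: in-degree(C)=0, level(C)=4, enqueue
  process C: level=4
All levels: A:0, B:1, C:4, D:3, E:0, F:2
level(F) = 2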